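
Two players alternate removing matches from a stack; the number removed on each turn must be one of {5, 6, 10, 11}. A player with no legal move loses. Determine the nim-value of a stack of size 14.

n :  0  1  2  3  4  5  6  7  8  9 10 11 12 13 14
G :  0  0  0  0  0  1  1  1  1  1  2  2  2  2  2

2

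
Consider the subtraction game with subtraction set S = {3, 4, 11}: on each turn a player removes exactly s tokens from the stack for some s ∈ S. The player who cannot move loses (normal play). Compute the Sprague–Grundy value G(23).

0

n :  0  1  2  3  4  5  6  7  8  9 10 11 12 13 14 15 16 17 18 19 20 21 22 23
G :  0  0  0  1  1  1  2  0  0  0  1  1  1  2  0  0  0  1  1  1  2  0  0  0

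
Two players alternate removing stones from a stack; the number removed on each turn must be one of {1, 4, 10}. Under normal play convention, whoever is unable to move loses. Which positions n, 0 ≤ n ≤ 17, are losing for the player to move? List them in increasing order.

G(0) = 0
G(1) = mex{0} = 1
G(2) = mex{1} = 0
G(3) = mex{0} = 1
G(4) = mex{1,0} = 2
G(5) = mex{2,1} = 0
G(6) = mex{0,0} = 1
G(7) = mex{1,1} = 0
G(8) = mex{0,2} = 1
G(9) = mex{1,0} = 2
G(10) = mex{2,1,0} = 3
G(11) = mex{3,0,1} = 2
G(12) = mex{2,1,0} = 3
G(13) = mex{3,2,1} = 0
G(14) = mex{0,3,2} = 1
G(15) = mex{1,2,0} = 3
G(16) = mex{3,3,1} = 0
G(17) = mex{0,0,0} = 1
P-positions are exactly the n with G(n) = 0.

0, 2, 5, 7, 13, 16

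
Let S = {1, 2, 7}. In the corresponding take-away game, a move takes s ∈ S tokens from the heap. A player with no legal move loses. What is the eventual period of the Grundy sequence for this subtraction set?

n :  0  1  2  3  4  5  6  7  8  9 10 11 12 13 14
G :  0  1  2  0  1  2  0  1  2  0  1  2  0  1  2
G(n+3) = G(n) holds for n = 0,…,6 (a full window of length max(S) = 7), so the sequence is purely periodic with period 3.

3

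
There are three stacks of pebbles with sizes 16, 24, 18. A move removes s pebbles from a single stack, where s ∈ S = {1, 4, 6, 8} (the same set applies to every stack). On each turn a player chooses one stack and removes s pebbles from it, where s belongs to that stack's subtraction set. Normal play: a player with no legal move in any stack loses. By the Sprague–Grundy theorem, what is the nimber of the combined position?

All stacks use S = {1, 4, 6, 8}:
G(0) = 0
G(1) = mex{0} = 1
G(2) = mex{1} = 0
G(3) = mex{0} = 1
G(4) = mex{1,0} = 2
G(5) = mex{2,1} = 0
G(6) = mex{0,0,0} = 1
G(7) = mex{1,1,1} = 0
G(8) = mex{0,2,0,0} = 1
G(9) = mex{1,0,1,1} = 2
G(10) = mex{2,1,2,0} = 3
G(11) = mex{3,0,0,1} = 2
G(12) = mex{2,1,1,2} = 0
G(13) = mex{0,2,0,0} = 1
G(14) = mex{1,3,1,1} = 0
G(15) = mex{0,2,2,0} = 1
G(16) = mex{1,0,3,1} = 2
G(17) = mex{2,1,2,2} = 0
G(18) = mex{0,0,0,3} = 1
G(19) = mex{1,1,1,2} = 0
G(20) = mex{0,2,0,0} = 1
G(21) = mex{1,0,1,1} = 2
G(22) = mex{2,1,2,0} = 3
G(23) = mex{3,0,0,1} = 2
G(24) = mex{2,1,1,2} = 0
Stack A: G(16) = 2.
Stack B: G(24) = 0.
Stack C: G(18) = 1.
Combined Grundy value = 2 ⊕ 0 ⊕ 1 = 3.

3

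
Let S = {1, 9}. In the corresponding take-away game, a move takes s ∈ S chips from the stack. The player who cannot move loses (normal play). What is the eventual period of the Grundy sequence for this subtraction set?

G(0) = 0
G(1) = mex{0} = 1
G(2) = mex{1} = 0
G(3) = mex{0} = 1
G(4) = mex{1} = 0
G(5) = mex{0} = 1
G(6) = mex{1} = 0
G(7) = mex{0} = 1
G(8) = mex{1} = 0
G(9) = mex{0,0} = 1
G(10) = mex{1,1} = 0
G(11) = mex{0,0} = 1
G(12) = mex{1,1} = 0
G(13) = mex{0,0} = 1
G(14) = mex{1,1} = 0
G(n+2) = G(n) holds for n = 0,…,8 (a full window of length max(S) = 9), so the sequence is purely periodic with period 2.

2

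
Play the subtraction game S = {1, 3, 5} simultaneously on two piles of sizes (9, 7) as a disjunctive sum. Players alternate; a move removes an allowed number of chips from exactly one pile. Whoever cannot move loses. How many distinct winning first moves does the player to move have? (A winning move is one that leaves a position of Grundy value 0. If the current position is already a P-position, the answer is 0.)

All piles use S = {1, 3, 5}:
n : 0 1 2 3 4 5 6 7 8 9
G : 0 1 0 1 0 1 0 1 0 1
Pile A: G(9) = 1.
Pile B: G(7) = 1.
Combined Grundy value = 1 ⊕ 1 = 0.
A winning move leaves total XOR = 0, i.e. changes one component's Grundy value g to g ⊕ X where X is the current total.
Pile A: target g' = 1⊕0 = 1, but every legal move changes the Grundy value (mex property), so 0 moves.
Pile B: target g' = 1⊕0 = 1, but every legal move changes the Grundy value (mex property), so 0 moves.

0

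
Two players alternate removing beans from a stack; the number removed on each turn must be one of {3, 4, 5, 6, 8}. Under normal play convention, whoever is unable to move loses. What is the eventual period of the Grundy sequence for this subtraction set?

n :  0  1  2  3  4  5  6  7  8  9 10 11 12 13 14 15 16 17 18 19 20 21 22 23
G :  0  0  0  1  1  1  2  2  2  3  3  0  0  0  1  1  1  2  2  2  3  3  0  0
G(n+11) = G(n) holds for n = 0,…,7 (a full window of length max(S) = 8), so the sequence is purely periodic with period 11.

11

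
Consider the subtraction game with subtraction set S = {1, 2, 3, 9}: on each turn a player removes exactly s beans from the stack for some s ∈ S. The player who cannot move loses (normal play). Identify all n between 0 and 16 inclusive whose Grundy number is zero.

n :  0  1  2  3  4  5  6  7  8  9 10 11 12 13 14 15 16
G :  0  1  2  3  0  1  2  3  0  1  2  3  0  1  2  3  0
P-positions are exactly the n with G(n) = 0.

0, 4, 8, 12, 16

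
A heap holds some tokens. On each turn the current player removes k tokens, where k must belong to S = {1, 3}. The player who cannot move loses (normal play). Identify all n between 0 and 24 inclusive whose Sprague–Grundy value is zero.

0, 2, 4, 6, 8, 10, 12, 14, 16, 18, 20, 22, 24

n :  0  1  2  3  4  5  6  7  8  9 10 11 12 13 14 15 16 17 18 19 20 21 22 23 24
G :  0  1  0  1  0  1  0  1  0  1  0  1  0  1  0  1  0  1  0  1  0  1  0  1  0
P-positions are exactly the n with G(n) = 0.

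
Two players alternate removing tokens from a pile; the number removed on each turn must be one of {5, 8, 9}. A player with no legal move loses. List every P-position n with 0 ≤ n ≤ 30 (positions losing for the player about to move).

0, 1, 2, 3, 4, 14, 15, 16, 17, 18, 28, 29, 30

G(0) = 0
G(1) = mex{} = 0
G(2) = mex{} = 0
G(3) = mex{} = 0
G(4) = mex{} = 0
G(5) = mex{0} = 1
G(6) = mex{0} = 1
G(7) = mex{0} = 1
G(8) = mex{0,0} = 1
G(9) = mex{0,0,0} = 1
G(10) = mex{1,0,0} = 2
G(11) = mex{1,0,0} = 2
G(12) = mex{1,0,0} = 2
G(13) = mex{1,1,0} = 2
G(14) = mex{1,1,1} = 0
G(15) = mex{2,1,1} = 0
G(16) = mex{2,1,1} = 0
G(17) = mex{2,1,1} = 0
G(18) = mex{2,2,1} = 0
G(19) = mex{0,2,2} = 1
G(20) = mex{0,2,2} = 1
G(21) = mex{0,2,2} = 1
G(22) = mex{0,0,2} = 1
G(23) = mex{0,0,0} = 1
G(24) = mex{1,0,0} = 2
G(25) = mex{1,0,0} = 2
G(26) = mex{1,0,0} = 2
G(27) = mex{1,1,0} = 2
G(28) = mex{1,1,1} = 0
G(29) = mex{2,1,1} = 0
G(30) = mex{2,1,1} = 0
P-positions are exactly the n with G(n) = 0.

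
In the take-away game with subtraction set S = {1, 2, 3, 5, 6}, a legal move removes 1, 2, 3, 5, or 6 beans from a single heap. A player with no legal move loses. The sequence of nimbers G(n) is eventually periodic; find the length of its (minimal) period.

G(0) = 0
G(1) = mex{0} = 1
G(2) = mex{1,0} = 2
G(3) = mex{2,1,0} = 3
G(4) = mex{3,2,1} = 0
G(5) = mex{0,3,2,0} = 1
G(6) = mex{1,0,3,1,0} = 2
G(7) = mex{2,1,0,2,1} = 3
G(8) = mex{3,2,1,3,2} = 0
G(9) = mex{0,3,2,0,3} = 1
G(10) = mex{1,0,3,1,0} = 2
G(11) = mex{2,1,0,2,1} = 3
G(12) = mex{3,2,1,3,2} = 0
G(13) = mex{0,3,2,0,3} = 1
G(14) = mex{1,0,3,1,0} = 2
G(n+4) = G(n) holds for n = 0,…,5 (a full window of length max(S) = 6), so the sequence is purely periodic with period 4.

4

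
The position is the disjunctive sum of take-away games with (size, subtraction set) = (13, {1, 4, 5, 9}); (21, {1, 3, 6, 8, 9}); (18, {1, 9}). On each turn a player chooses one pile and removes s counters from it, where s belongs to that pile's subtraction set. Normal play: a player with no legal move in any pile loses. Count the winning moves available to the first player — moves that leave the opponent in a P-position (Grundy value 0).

Pile A, S = {1, 4, 5, 9}:
G(0) = 0
G(1) = mex{0} = 1
G(2) = mex{1} = 0
G(3) = mex{0} = 1
G(4) = mex{1,0} = 2
G(5) = mex{2,1,0} = 3
G(6) = mex{3,0,1} = 2
G(7) = mex{2,1,0} = 3
G(8) = mex{3,2,1} = 0
G(9) = mex{0,3,2,0} = 1
G(10) = mex{1,2,3,1} = 0
G(11) = mex{0,3,2,0} = 1
G(12) = mex{1,0,3,1} = 2
G(13) = mex{2,1,0,2} = 3
G_A(13) = 3.
Pile B, S = {1, 3, 6, 8, 9}:
n :  0  1  2  3  4  5  6  7  8  9 10 11 12 13 14 15 16 17 18 19 20 21
G :  0  1  0  1  0  1  2  3  2  3  2  3  4  5  0  1  0  1  0  1  2  3
G_B(21) = 3.
Pile C, S = {1, 9}:
n :  0  1  2  3  4  5  6  7  8  9 10 11 12 13 14 15 16 17 18
G :  0  1  0  1  0  1  0  1  0  1  0  1  0  1  0  1  0  1  0
G_C(18) = 0.
Combined Grundy value = 3 ⊕ 3 ⊕ 0 = 0.
A winning move leaves total XOR = 0, i.e. changes one component's Grundy value g to g ⊕ X where X is the current total.
Pile A: target g' = 3⊕0 = 3, but every legal move changes the Grundy value (mex property), so 0 moves.
Pile B: target g' = 3⊕0 = 3, but every legal move changes the Grundy value (mex property), so 0 moves.
Pile C: target g' = 0⊕0 = 0, but every legal move changes the Grundy value (mex property), so 0 moves.

0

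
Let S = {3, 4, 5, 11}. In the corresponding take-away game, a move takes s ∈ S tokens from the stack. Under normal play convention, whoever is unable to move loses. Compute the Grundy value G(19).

G(0) = 0
G(1) = mex{} = 0
G(2) = mex{} = 0
G(3) = mex{0} = 1
G(4) = mex{0,0} = 1
G(5) = mex{0,0,0} = 1
G(6) = mex{1,0,0} = 2
G(7) = mex{1,1,0} = 2
G(8) = mex{1,1,1} = 0
G(9) = mex{2,1,1} = 0
G(10) = mex{2,2,1} = 0
G(11) = mex{0,2,2,0} = 1
G(12) = mex{0,0,2,0} = 1
G(13) = mex{0,0,0,0} = 1
G(14) = mex{1,0,0,1} = 2
G(15) = mex{1,1,0,1} = 2
G(16) = mex{1,1,1,1} = 0
G(17) = mex{2,1,1,2} = 0
G(18) = mex{2,2,1,2} = 0
G(19) = mex{0,2,2,0} = 1

1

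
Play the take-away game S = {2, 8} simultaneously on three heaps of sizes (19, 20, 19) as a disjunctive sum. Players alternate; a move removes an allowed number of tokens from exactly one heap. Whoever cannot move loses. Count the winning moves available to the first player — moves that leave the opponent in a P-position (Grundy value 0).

0

All heaps use S = {2, 8}:
G(0) = 0
G(1) = mex{} = 0
G(2) = mex{0} = 1
G(3) = mex{0} = 1
G(4) = mex{1} = 0
G(5) = mex{1} = 0
G(6) = mex{0} = 1
G(7) = mex{0} = 1
G(8) = mex{1,0} = 2
G(9) = mex{1,0} = 2
G(10) = mex{2,1} = 0
G(11) = mex{2,1} = 0
G(12) = mex{0,0} = 1
G(13) = mex{0,0} = 1
G(14) = mex{1,1} = 0
G(15) = mex{1,1} = 0
G(16) = mex{0,2} = 1
G(17) = mex{0,2} = 1
G(18) = mex{1,0} = 2
G(19) = mex{1,0} = 2
G(20) = mex{2,1} = 0
Heap A: G(19) = 2.
Heap B: G(20) = 0.
Heap C: G(19) = 2.
Combined Grundy value = 2 ⊕ 0 ⊕ 2 = 0.
A winning move leaves total XOR = 0, i.e. changes one component's Grundy value g to g ⊕ X where X is the current total.
Heap A: target g' = 2⊕0 = 2, but every legal move changes the Grundy value (mex property), so 0 moves.
Heap B: target g' = 0⊕0 = 0, but every legal move changes the Grundy value (mex property), so 0 moves.
Heap C: target g' = 2⊕0 = 2, but every legal move changes the Grundy value (mex property), so 0 moves.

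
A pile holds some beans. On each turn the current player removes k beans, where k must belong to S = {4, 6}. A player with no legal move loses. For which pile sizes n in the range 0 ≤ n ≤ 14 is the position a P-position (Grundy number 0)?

n :  0  1  2  3  4  5  6  7  8  9 10 11 12 13 14
G :  0  0  0  0  1  1  1  1  2  2  0  0  0  0  1
P-positions are exactly the n with G(n) = 0.

0, 1, 2, 3, 10, 11, 12, 13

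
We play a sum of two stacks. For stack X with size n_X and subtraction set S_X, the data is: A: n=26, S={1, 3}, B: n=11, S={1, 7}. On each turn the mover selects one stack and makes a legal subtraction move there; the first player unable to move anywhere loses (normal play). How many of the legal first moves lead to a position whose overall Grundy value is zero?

4

Stack A, S = {1, 3}:
G(0) = 0
G(1) = mex{0} = 1
G(2) = mex{1} = 0
G(3) = mex{0,0} = 1
G(4) = mex{1,1} = 0
G(5) = mex{0,0} = 1
G(6) = mex{1,1} = 0
G(7) = mex{0,0} = 1
G(8) = mex{1,1} = 0
G(9) = mex{0,0} = 1
G(10) = mex{1,1} = 0
G(11) = mex{0,0} = 1
G(12) = mex{1,1} = 0
G(13) = mex{0,0} = 1
G(14) = mex{1,1} = 0
G(15) = mex{0,0} = 1
G(16) = mex{1,1} = 0
G(17) = mex{0,0} = 1
G(18) = mex{1,1} = 0
G(19) = mex{0,0} = 1
G(20) = mex{1,1} = 0
G(21) = mex{0,0} = 1
G(22) = mex{1,1} = 0
G(23) = mex{0,0} = 1
G(24) = mex{1,1} = 0
G(25) = mex{0,0} = 1
G(26) = mex{1,1} = 0
G_A(26) = 0.
Stack B, S = {1, 7}:
G(0) = 0
G(1) = mex{0} = 1
G(2) = mex{1} = 0
G(3) = mex{0} = 1
G(4) = mex{1} = 0
G(5) = mex{0} = 1
G(6) = mex{1} = 0
G(7) = mex{0,0} = 1
G(8) = mex{1,1} = 0
G(9) = mex{0,0} = 1
G(10) = mex{1,1} = 0
G(11) = mex{0,0} = 1
G_B(11) = 1.
Combined Grundy value = 0 ⊕ 1 = 1.
A winning move leaves total XOR = 0, i.e. changes one component's Grundy value g to g ⊕ X where X is the current total.
Stack A: need g' = 0⊕1 = 1. Options: 26−1→G=1, 26−3→G=1. Hits: 2.
Stack B: need g' = 1⊕1 = 0. Options: 11−1→G=0, 11−7→G=0. Hits: 2.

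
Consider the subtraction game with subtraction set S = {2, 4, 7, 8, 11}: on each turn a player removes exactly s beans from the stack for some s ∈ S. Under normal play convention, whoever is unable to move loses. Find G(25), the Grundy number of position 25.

G(0) = 0
G(1) = mex{} = 0
G(2) = mex{0} = 1
G(3) = mex{0} = 1
G(4) = mex{1,0} = 2
G(5) = mex{1,0} = 2
G(6) = mex{2,1} = 0
G(7) = mex{2,1,0} = 3
G(8) = mex{0,2,0,0} = 1
G(9) = mex{3,2,1,0} = 4
G(10) = mex{1,0,1,1} = 2
G(11) = mex{4,3,2,1,0} = 5
G(12) = mex{2,1,2,2,0} = 3
G(13) = mex{5,4,0,2,1} = 3
G(14) = mex{3,2,3,0,1} = 4
G(15) = mex{3,5,1,3,2} = 0
G(16) = mex{4,3,4,1,2} = 0
G(17) = mex{0,3,2,4,0} = 1
G(18) = mex{0,4,5,2,3} = 1
G(19) = mex{1,0,3,5,1} = 2
G(20) = mex{1,0,3,3,4} = 2
G(21) = mex{2,1,4,3,2} = 0
G(22) = mex{2,1,0,4,5} = 3
G(23) = mex{0,2,0,0,3} = 1
G(24) = mex{3,2,1,0,3} = 4
G(25) = mex{1,0,1,1,4} = 2

2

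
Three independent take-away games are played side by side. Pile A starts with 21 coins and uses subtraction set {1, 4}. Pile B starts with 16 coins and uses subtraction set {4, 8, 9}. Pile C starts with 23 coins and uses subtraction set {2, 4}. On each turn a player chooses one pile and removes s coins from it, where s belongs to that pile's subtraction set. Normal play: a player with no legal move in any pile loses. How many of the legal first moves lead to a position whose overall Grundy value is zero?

Pile A, S = {1, 4}:
G(0) = 0
G(1) = mex{0} = 1
G(2) = mex{1} = 0
G(3) = mex{0} = 1
G(4) = mex{1,0} = 2
G(5) = mex{2,1} = 0
G(6) = mex{0,0} = 1
G(7) = mex{1,1} = 0
G(8) = mex{0,2} = 1
G(9) = mex{1,0} = 2
G(10) = mex{2,1} = 0
G(11) = mex{0,0} = 1
G(12) = mex{1,1} = 0
G(13) = mex{0,2} = 1
G(14) = mex{1,0} = 2
G(15) = mex{2,1} = 0
G(16) = mex{0,0} = 1
G(17) = mex{1,1} = 0
G(18) = mex{0,2} = 1
G(19) = mex{1,0} = 2
G(20) = mex{2,1} = 0
G(21) = mex{0,0} = 1
G_A(21) = 1.
Pile B, S = {4, 8, 9}:
n :  0  1  2  3  4  5  6  7  8  9 10 11 12 13 14 15 16
G :  0  0  0  0  1  1  1  1  2  2  2  2  3  0  0  0  0
G_B(16) = 0.
Pile C, S = {2, 4}:
G(0) = 0
G(1) = mex{} = 0
G(2) = mex{0} = 1
G(3) = mex{0} = 1
G(4) = mex{1,0} = 2
G(5) = mex{1,0} = 2
G(6) = mex{2,1} = 0
G(7) = mex{2,1} = 0
G(8) = mex{0,2} = 1
G(9) = mex{0,2} = 1
G(10) = mex{1,0} = 2
G(11) = mex{1,0} = 2
G(12) = mex{2,1} = 0
G(13) = mex{2,1} = 0
G(14) = mex{0,2} = 1
G(15) = mex{0,2} = 1
G(16) = mex{1,0} = 2
G(17) = mex{1,0} = 2
G(18) = mex{2,1} = 0
G(19) = mex{2,1} = 0
G(20) = mex{0,2} = 1
G(21) = mex{0,2} = 1
G(22) = mex{1,0} = 2
G(23) = mex{1,0} = 2
G_C(23) = 2.
Combined Grundy value = 1 ⊕ 0 ⊕ 2 = 3.
A winning move leaves total XOR = 0, i.e. changes one component's Grundy value g to g ⊕ X where X is the current total.
Pile A: need g' = 1⊕3 = 2. Options: 21−1→G=0, 21−4→G=0. Hits: 0.
Pile B: need g' = 0⊕3 = 3. Options: 16−4→G=3, 16−8→G=2, 16−9→G=1. Hits: 1.
Pile C: need g' = 2⊕3 = 1. Options: 23−2→G=1, 23−4→G=0. Hits: 1.

2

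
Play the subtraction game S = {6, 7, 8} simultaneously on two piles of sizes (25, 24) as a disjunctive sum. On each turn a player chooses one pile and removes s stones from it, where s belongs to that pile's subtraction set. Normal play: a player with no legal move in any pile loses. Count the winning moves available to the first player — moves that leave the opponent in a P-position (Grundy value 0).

0

All piles use S = {6, 7, 8}:
G(0) = 0
G(1) = mex{} = 0
G(2) = mex{} = 0
G(3) = mex{} = 0
G(4) = mex{} = 0
G(5) = mex{} = 0
G(6) = mex{0} = 1
G(7) = mex{0,0} = 1
G(8) = mex{0,0,0} = 1
G(9) = mex{0,0,0} = 1
G(10) = mex{0,0,0} = 1
G(11) = mex{0,0,0} = 1
G(12) = mex{1,0,0} = 2
G(13) = mex{1,1,0} = 2
G(14) = mex{1,1,1} = 0
G(15) = mex{1,1,1} = 0
G(16) = mex{1,1,1} = 0
G(17) = mex{1,1,1} = 0
G(18) = mex{2,1,1} = 0
G(19) = mex{2,2,1} = 0
G(20) = mex{0,2,2} = 1
G(21) = mex{0,0,2} = 1
G(22) = mex{0,0,0} = 1
G(23) = mex{0,0,0} = 1
G(24) = mex{0,0,0} = 1
G(25) = mex{0,0,0} = 1
Pile A: G(25) = 1.
Pile B: G(24) = 1.
Combined Grundy value = 1 ⊕ 1 = 0.
A winning move leaves total XOR = 0, i.e. changes one component's Grundy value g to g ⊕ X where X is the current total.
Pile A: target g' = 1⊕0 = 1, but every legal move changes the Grundy value (mex property), so 0 moves.
Pile B: target g' = 1⊕0 = 1, but every legal move changes the Grundy value (mex property), so 0 moves.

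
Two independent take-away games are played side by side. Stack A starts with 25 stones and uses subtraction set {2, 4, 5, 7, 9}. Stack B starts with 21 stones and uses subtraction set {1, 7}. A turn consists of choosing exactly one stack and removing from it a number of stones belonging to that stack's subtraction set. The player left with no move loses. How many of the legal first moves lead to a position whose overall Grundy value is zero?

0

Stack A, S = {2, 4, 5, 7, 9}:
G(0) = 0
G(1) = mex{} = 0
G(2) = mex{0} = 1
G(3) = mex{0} = 1
G(4) = mex{1,0} = 2
G(5) = mex{1,0,0} = 2
G(6) = mex{2,1,0} = 3
G(7) = mex{2,1,1,0} = 3
G(8) = mex{3,2,1,0} = 4
G(9) = mex{3,2,2,1,0} = 4
G(10) = mex{4,3,2,1,0} = 5
G(11) = mex{4,3,3,2,1} = 0
G(12) = mex{5,4,3,2,1} = 0
G(13) = mex{0,4,4,3,2} = 1
G(14) = mex{0,5,4,3,2} = 1
G(15) = mex{1,0,5,4,3} = 2
G(16) = mex{1,0,0,4,3} = 2
G(17) = mex{2,1,0,5,4} = 3
G(18) = mex{2,1,1,0,4} = 3
G(19) = mex{3,2,1,0,5} = 4
G(20) = mex{3,2,2,1,0} = 4
G(21) = mex{4,3,2,1,0} = 5
G(22) = mex{4,3,3,2,1} = 0
G(23) = mex{5,4,3,2,1} = 0
G(24) = mex{0,4,4,3,2} = 1
G(25) = mex{0,5,4,3,2} = 1
G_A(25) = 1.
Stack B, S = {1, 7}:
G(0) = 0
G(1) = mex{0} = 1
G(2) = mex{1} = 0
G(3) = mex{0} = 1
G(4) = mex{1} = 0
G(5) = mex{0} = 1
G(6) = mex{1} = 0
G(7) = mex{0,0} = 1
G(8) = mex{1,1} = 0
G(9) = mex{0,0} = 1
G(10) = mex{1,1} = 0
G(11) = mex{0,0} = 1
G(12) = mex{1,1} = 0
G(13) = mex{0,0} = 1
G(14) = mex{1,1} = 0
G(15) = mex{0,0} = 1
G(16) = mex{1,1} = 0
G(17) = mex{0,0} = 1
G(18) = mex{1,1} = 0
G(19) = mex{0,0} = 1
G(20) = mex{1,1} = 0
G(21) = mex{0,0} = 1
G_B(21) = 1.
Combined Grundy value = 1 ⊕ 1 = 0.
A winning move leaves total XOR = 0, i.e. changes one component's Grundy value g to g ⊕ X where X is the current total.
Stack A: target g' = 1⊕0 = 1, but every legal move changes the Grundy value (mex property), so 0 moves.
Stack B: target g' = 1⊕0 = 1, but every legal move changes the Grundy value (mex property), so 0 moves.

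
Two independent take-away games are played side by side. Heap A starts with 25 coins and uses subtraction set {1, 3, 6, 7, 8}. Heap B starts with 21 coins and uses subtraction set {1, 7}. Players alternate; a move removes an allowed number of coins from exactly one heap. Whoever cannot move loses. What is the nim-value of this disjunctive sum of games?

Heap A, S = {1, 3, 6, 7, 8}:
n :  0  1  2  3  4  5  6  7  8  9 10 11 12 13 14 15 16 17 18 19 20 21 22 23 24 25
G :  0  1  0  1  0  1  2  3  2  3  2  3  4  0  1  0  1  0  1  2  3  2  3  2  3  4
G_A(25) = 4.
Heap B, S = {1, 7}:
G(0) = 0
G(1) = mex{0} = 1
G(2) = mex{1} = 0
G(3) = mex{0} = 1
G(4) = mex{1} = 0
G(5) = mex{0} = 1
G(6) = mex{1} = 0
G(7) = mex{0,0} = 1
G(8) = mex{1,1} = 0
G(9) = mex{0,0} = 1
G(10) = mex{1,1} = 0
G(11) = mex{0,0} = 1
G(12) = mex{1,1} = 0
G(13) = mex{0,0} = 1
G(14) = mex{1,1} = 0
G(15) = mex{0,0} = 1
G(16) = mex{1,1} = 0
G(17) = mex{0,0} = 1
G(18) = mex{1,1} = 0
G(19) = mex{0,0} = 1
G(20) = mex{1,1} = 0
G(21) = mex{0,0} = 1
G_B(21) = 1.
Combined Grundy value = 4 ⊕ 1 = 5.

5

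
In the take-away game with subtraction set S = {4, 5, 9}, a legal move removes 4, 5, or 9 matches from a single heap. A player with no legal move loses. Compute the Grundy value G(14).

n :  0  1  2  3  4  5  6  7  8  9 10 11 12 13 14
G :  0  0  0  0  1  1  1  1  2  2  2  2  3  0  0

0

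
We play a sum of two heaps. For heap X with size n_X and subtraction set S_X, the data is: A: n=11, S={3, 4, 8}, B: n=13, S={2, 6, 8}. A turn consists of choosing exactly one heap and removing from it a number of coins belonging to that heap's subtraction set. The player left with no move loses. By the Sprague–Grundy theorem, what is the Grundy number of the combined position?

Heap A, S = {3, 4, 8}:
n :  0  1  2  3  4  5  6  7  8  9 10 11
G :  0  0  0  1  1  1  2  0  2  3  1  3
G_A(11) = 3.
Heap B, S = {2, 6, 8}:
n :  0  1  2  3  4  5  6  7  8  9 10 11 12 13
G :  0  0  1  1  0  0  1  1  2  2  3  3  2  2
G_B(13) = 2.
Combined Grundy value = 3 ⊕ 2 = 1.

1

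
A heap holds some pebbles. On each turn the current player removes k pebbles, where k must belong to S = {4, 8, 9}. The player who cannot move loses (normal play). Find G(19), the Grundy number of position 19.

1

G(0) = 0
G(1) = mex{} = 0
G(2) = mex{} = 0
G(3) = mex{} = 0
G(4) = mex{0} = 1
G(5) = mex{0} = 1
G(6) = mex{0} = 1
G(7) = mex{0} = 1
G(8) = mex{1,0} = 2
G(9) = mex{1,0,0} = 2
G(10) = mex{1,0,0} = 2
G(11) = mex{1,0,0} = 2
G(12) = mex{2,1,0} = 3
G(13) = mex{2,1,1} = 0
G(14) = mex{2,1,1} = 0
G(15) = mex{2,1,1} = 0
G(16) = mex{3,2,1} = 0
G(17) = mex{0,2,2} = 1
G(18) = mex{0,2,2} = 1
G(19) = mex{0,2,2} = 1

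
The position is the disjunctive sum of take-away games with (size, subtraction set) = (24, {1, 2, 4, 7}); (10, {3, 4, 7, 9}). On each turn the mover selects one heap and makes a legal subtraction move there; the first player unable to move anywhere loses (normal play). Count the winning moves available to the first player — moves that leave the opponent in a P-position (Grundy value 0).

Heap A, S = {1, 2, 4, 7}:
G(0) = 0
G(1) = mex{0} = 1
G(2) = mex{1,0} = 2
G(3) = mex{2,1} = 0
G(4) = mex{0,2,0} = 1
G(5) = mex{1,0,1} = 2
G(6) = mex{2,1,2} = 0
G(7) = mex{0,2,0,0} = 1
G(8) = mex{1,0,1,1} = 2
G(9) = mex{2,1,2,2} = 0
G(10) = mex{0,2,0,0} = 1
G(11) = mex{1,0,1,1} = 2
G(12) = mex{2,1,2,2} = 0
G(13) = mex{0,2,0,0} = 1
G(14) = mex{1,0,1,1} = 2
G(15) = mex{2,1,2,2} = 0
G(16) = mex{0,2,0,0} = 1
G(17) = mex{1,0,1,1} = 2
G(18) = mex{2,1,2,2} = 0
G(19) = mex{0,2,0,0} = 1
G(20) = mex{1,0,1,1} = 2
G(21) = mex{2,1,2,2} = 0
G(22) = mex{0,2,0,0} = 1
G(23) = mex{1,0,1,1} = 2
G(24) = mex{2,1,2,2} = 0
G_A(24) = 0.
Heap B, S = {3, 4, 7, 9}:
G(0) = 0
G(1) = mex{} = 0
G(2) = mex{} = 0
G(3) = mex{0} = 1
G(4) = mex{0,0} = 1
G(5) = mex{0,0} = 1
G(6) = mex{1,0} = 2
G(7) = mex{1,1,0} = 2
G(8) = mex{1,1,0} = 2
G(9) = mex{2,1,0,0} = 3
G(10) = mex{2,2,1,0} = 3
G_B(10) = 3.
Combined Grundy value = 0 ⊕ 3 = 3.
A winning move leaves total XOR = 0, i.e. changes one component's Grundy value g to g ⊕ X where X is the current total.
Heap A: need g' = 0⊕3 = 3. Options: 24−1→G=2, 24−2→G=1, 24−4→G=2, 24−7→G=2. Hits: 0.
Heap B: need g' = 3⊕3 = 0. Options: 10−3→G=2, 10−4→G=2, 10−7→G=1, 10−9→G=0. Hits: 1.

1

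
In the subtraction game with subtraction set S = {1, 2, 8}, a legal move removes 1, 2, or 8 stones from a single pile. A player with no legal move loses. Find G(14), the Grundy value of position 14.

2

G(0) = 0
G(1) = mex{0} = 1
G(2) = mex{1,0} = 2
G(3) = mex{2,1} = 0
G(4) = mex{0,2} = 1
G(5) = mex{1,0} = 2
G(6) = mex{2,1} = 0
G(7) = mex{0,2} = 1
G(8) = mex{1,0,0} = 2
G(9) = mex{2,1,1} = 0
G(10) = mex{0,2,2} = 1
G(11) = mex{1,0,0} = 2
G(12) = mex{2,1,1} = 0
G(13) = mex{0,2,2} = 1
G(14) = mex{1,0,0} = 2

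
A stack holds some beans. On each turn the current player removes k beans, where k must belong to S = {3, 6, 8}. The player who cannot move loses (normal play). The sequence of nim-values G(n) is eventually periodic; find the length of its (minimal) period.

G(0) = 0
G(1) = mex{} = 0
G(2) = mex{} = 0
G(3) = mex{0} = 1
G(4) = mex{0} = 1
G(5) = mex{0} = 1
G(6) = mex{1,0} = 2
G(7) = mex{1,0} = 2
G(8) = mex{1,0,0} = 2
G(9) = mex{2,1,0} = 3
G(10) = mex{2,1,0} = 3
G(11) = mex{2,1,1} = 0
G(12) = mex{3,2,1} = 0
G(13) = mex{3,2,1} = 0
G(14) = mex{0,2,2} = 1
G(15) = mex{0,3,2} = 1
G(16) = mex{0,3,2} = 1
G(17) = mex{1,0,3} = 2
G(18) = mex{1,0,3} = 2
G(19) = mex{1,0,0} = 2
G(20) = mex{2,1,0} = 3
G(21) = mex{2,1,0} = 3
G(22) = mex{2,1,1} = 0
G(23) = mex{3,2,1} = 0
G(n+11) = G(n) holds for n = 0,…,7 (a full window of length max(S) = 8), so the sequence is purely periodic with period 11.

11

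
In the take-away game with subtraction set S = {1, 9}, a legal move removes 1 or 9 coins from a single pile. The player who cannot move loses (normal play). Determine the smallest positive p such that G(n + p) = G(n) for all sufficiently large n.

G(0) = 0
G(1) = mex{0} = 1
G(2) = mex{1} = 0
G(3) = mex{0} = 1
G(4) = mex{1} = 0
G(5) = mex{0} = 1
G(6) = mex{1} = 0
G(7) = mex{0} = 1
G(8) = mex{1} = 0
G(9) = mex{0,0} = 1
G(10) = mex{1,1} = 0
G(11) = mex{0,0} = 1
G(12) = mex{1,1} = 0
G(13) = mex{0,0} = 1
G(14) = mex{1,1} = 0
G(n+2) = G(n) holds for n = 0,…,8 (a full window of length max(S) = 9), so the sequence is purely periodic with period 2.

2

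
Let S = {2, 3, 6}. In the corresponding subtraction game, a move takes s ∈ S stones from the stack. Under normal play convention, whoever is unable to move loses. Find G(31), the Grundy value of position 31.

2

n :  0  1  2  3  4  5  6  7  8  9 10 11 12 13 14 15 16 17 18 19 20 21 22 23 24 25 26 27 28 29 30 31
G :  0  0  1  1  2  0  3  1  2  0  0  1  1  2  0  3  1  2  0  0  1  1  2  0  3  1  2  0  0  1  1  2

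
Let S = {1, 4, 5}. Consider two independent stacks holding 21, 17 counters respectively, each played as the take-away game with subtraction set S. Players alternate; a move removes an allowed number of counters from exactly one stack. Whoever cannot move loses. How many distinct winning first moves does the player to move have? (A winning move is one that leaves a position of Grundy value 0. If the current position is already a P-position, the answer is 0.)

All stacks use S = {1, 4, 5}:
G(0) = 0
G(1) = mex{0} = 1
G(2) = mex{1} = 0
G(3) = mex{0} = 1
G(4) = mex{1,0} = 2
G(5) = mex{2,1,0} = 3
G(6) = mex{3,0,1} = 2
G(7) = mex{2,1,0} = 3
G(8) = mex{3,2,1} = 0
G(9) = mex{0,3,2} = 1
G(10) = mex{1,2,3} = 0
G(11) = mex{0,3,2} = 1
G(12) = mex{1,0,3} = 2
G(13) = mex{2,1,0} = 3
G(14) = mex{3,0,1} = 2
G(15) = mex{2,1,0} = 3
G(16) = mex{3,2,1} = 0
G(17) = mex{0,3,2} = 1
G(18) = mex{1,2,3} = 0
G(19) = mex{0,3,2} = 1
G(20) = mex{1,0,3} = 2
G(21) = mex{2,1,0} = 3
Stack A: G(21) = 3.
Stack B: G(17) = 1.
Combined Grundy value = 3 ⊕ 1 = 2.
A winning move leaves total XOR = 0, i.e. changes one component's Grundy value g to g ⊕ X where X is the current total.
Stack A: need g' = 3⊕2 = 1. Options: 21−1→G=2, 21−4→G=1, 21−5→G=0. Hits: 1.
Stack B: need g' = 1⊕2 = 3. Options: 17−1→G=0, 17−4→G=3, 17−5→G=2. Hits: 1.

2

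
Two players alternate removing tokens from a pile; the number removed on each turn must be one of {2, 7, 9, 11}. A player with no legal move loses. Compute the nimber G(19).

1

G(0) = 0
G(1) = mex{} = 0
G(2) = mex{0} = 1
G(3) = mex{0} = 1
G(4) = mex{1} = 0
G(5) = mex{1} = 0
G(6) = mex{0} = 1
G(7) = mex{0,0} = 1
G(8) = mex{1,0} = 2
G(9) = mex{1,1,0} = 2
G(10) = mex{2,1,0} = 3
G(11) = mex{2,0,1,0} = 3
G(12) = mex{3,0,1,0} = 2
G(13) = mex{3,1,0,1} = 2
G(14) = mex{2,1,0,1} = 3
G(15) = mex{2,2,1,0} = 3
G(16) = mex{3,2,1,0} = 4
G(17) = mex{3,3,2,1} = 0
G(18) = mex{4,3,2,1} = 0
G(19) = mex{0,2,3,2} = 1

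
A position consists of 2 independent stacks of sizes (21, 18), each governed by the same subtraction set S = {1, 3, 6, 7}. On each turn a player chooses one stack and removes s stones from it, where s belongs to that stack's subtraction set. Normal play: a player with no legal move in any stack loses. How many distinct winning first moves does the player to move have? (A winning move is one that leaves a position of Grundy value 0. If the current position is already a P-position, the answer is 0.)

3

All stacks use S = {1, 3, 6, 7}:
n :  0  1  2  3  4  5  6  7  8  9 10 11 12 13 14 15 16 17 18 19 20 21
G :  0  1  0  1  0  1  2  3  2  3  2  3  0  1  0  1  0  1  2  3  2  3
Stack A: G(21) = 3.
Stack B: G(18) = 2.
Combined Grundy value = 3 ⊕ 2 = 1.
A winning move leaves total XOR = 0, i.e. changes one component's Grundy value g to g ⊕ X where X is the current total.
Stack A: need g' = 3⊕1 = 2. Options: 21−1→G=2, 21−3→G=2, 21−6→G=1, 21−7→G=0. Hits: 2.
Stack B: need g' = 2⊕1 = 3. Options: 18−1→G=1, 18−3→G=1, 18−6→G=0, 18−7→G=3. Hits: 1.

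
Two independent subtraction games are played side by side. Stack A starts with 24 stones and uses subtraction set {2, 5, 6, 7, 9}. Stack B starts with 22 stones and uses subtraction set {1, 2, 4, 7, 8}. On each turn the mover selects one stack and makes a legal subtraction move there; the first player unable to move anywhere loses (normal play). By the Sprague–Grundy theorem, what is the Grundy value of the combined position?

Stack A, S = {2, 5, 6, 7, 9}:
G(0) = 0
G(1) = mex{} = 0
G(2) = mex{0} = 1
G(3) = mex{0} = 1
G(4) = mex{1} = 0
G(5) = mex{1,0} = 2
G(6) = mex{0,0,0} = 1
G(7) = mex{2,1,0,0} = 3
G(8) = mex{1,1,1,0} = 2
G(9) = mex{3,0,1,1,0} = 2
G(10) = mex{2,2,0,1,0} = 3
G(11) = mex{2,1,2,0,1} = 3
G(12) = mex{3,3,1,2,1} = 0
G(13) = mex{3,2,3,1,0} = 4
G(14) = mex{0,2,2,3,2} = 1
G(15) = mex{4,3,2,2,1} = 0
G(16) = mex{1,3,3,2,3} = 0
G(17) = mex{0,0,3,3,2} = 1
G(18) = mex{0,4,0,3,2} = 1
G(19) = mex{1,1,4,0,3} = 2
G(20) = mex{1,0,1,4,3} = 2
G(21) = mex{2,0,0,1,0} = 3
G(22) = mex{2,1,0,0,4} = 3
G(23) = mex{3,1,1,0,1} = 2
G(24) = mex{3,2,1,1,0} = 4
G_A(24) = 4.
Stack B, S = {1, 2, 4, 7, 8}:
G(0) = 0
G(1) = mex{0} = 1
G(2) = mex{1,0} = 2
G(3) = mex{2,1} = 0
G(4) = mex{0,2,0} = 1
G(5) = mex{1,0,1} = 2
G(6) = mex{2,1,2} = 0
G(7) = mex{0,2,0,0} = 1
G(8) = mex{1,0,1,1,0} = 2
G(9) = mex{2,1,2,2,1} = 0
G(10) = mex{0,2,0,0,2} = 1
G(11) = mex{1,0,1,1,0} = 2
G(12) = mex{2,1,2,2,1} = 0
G(13) = mex{0,2,0,0,2} = 1
G(14) = mex{1,0,1,1,0} = 2
G(15) = mex{2,1,2,2,1} = 0
G(16) = mex{0,2,0,0,2} = 1
G(17) = mex{1,0,1,1,0} = 2
G(18) = mex{2,1,2,2,1} = 0
G(19) = mex{0,2,0,0,2} = 1
G(20) = mex{1,0,1,1,0} = 2
G(21) = mex{2,1,2,2,1} = 0
G(22) = mex{0,2,0,0,2} = 1
G_B(22) = 1.
Combined Grundy value = 4 ⊕ 1 = 5.

5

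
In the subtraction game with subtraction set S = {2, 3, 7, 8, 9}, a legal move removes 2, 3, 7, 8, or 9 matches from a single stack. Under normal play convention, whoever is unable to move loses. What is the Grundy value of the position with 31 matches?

n :  0  1  2  3  4  5  6  7  8  9 10 11 12 13 14 15 16 17 18 19 20 21 22 23 24 25 26 27 28 29 30 31
G :  0  0  1  1  2  0  0  1  1  2  2  0  3  1  2  2  0  0  1  1  2  0  0  1  1  2  2  0  3  1  2  2

2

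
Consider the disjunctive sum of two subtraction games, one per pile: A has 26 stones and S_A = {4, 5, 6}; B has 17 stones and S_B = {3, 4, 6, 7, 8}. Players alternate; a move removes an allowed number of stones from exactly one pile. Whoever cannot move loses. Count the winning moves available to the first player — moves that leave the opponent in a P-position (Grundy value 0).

Pile A, S = {4, 5, 6}:
n :  0  1  2  3  4  5  6  7  8  9 10 11 12 13 14 15 16 17 18 19 20 21 22 23 24 25 26
G :  0  0  0  0  1  1  1  1  2  2  0  0  0  0  1  1  1  1  2  2  0  0  0  0  1  1  1
G_A(26) = 1.
Pile B, S = {3, 4, 6, 7, 8}:
n :  0  1  2  3  4  5  6  7  8  9 10 11 12 13 14 15 16 17
G :  0  0  0  1  1  1  2  2  2  3  3  0  0  0  1  1  1  2
G_B(17) = 2.
Combined Grundy value = 1 ⊕ 2 = 3.
A winning move leaves total XOR = 0, i.e. changes one component's Grundy value g to g ⊕ X where X is the current total.
Pile A: need g' = 1⊕3 = 2. Options: 26−4→G=0, 26−5→G=0, 26−6→G=0. Hits: 0.
Pile B: need g' = 2⊕3 = 1. Options: 17−3→G=1, 17−4→G=0, 17−6→G=0, 17−7→G=3, 17−8→G=3. Hits: 1.

1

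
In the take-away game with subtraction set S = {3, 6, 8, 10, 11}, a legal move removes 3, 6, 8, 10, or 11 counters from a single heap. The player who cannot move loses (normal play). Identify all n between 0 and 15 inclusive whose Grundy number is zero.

G(0) = 0
G(1) = mex{} = 0
G(2) = mex{} = 0
G(3) = mex{0} = 1
G(4) = mex{0} = 1
G(5) = mex{0} = 1
G(6) = mex{1,0} = 2
G(7) = mex{1,0} = 2
G(8) = mex{1,0,0} = 2
G(9) = mex{2,1,0} = 3
G(10) = mex{2,1,0,0} = 3
G(11) = mex{2,1,1,0,0} = 3
G(12) = mex{3,2,1,0,0} = 4
G(13) = mex{3,2,1,1,0} = 4
G(14) = mex{3,2,2,1,1} = 0
G(15) = mex{4,3,2,1,1} = 0
P-positions are exactly the n with G(n) = 0.

0, 1, 2, 14, 15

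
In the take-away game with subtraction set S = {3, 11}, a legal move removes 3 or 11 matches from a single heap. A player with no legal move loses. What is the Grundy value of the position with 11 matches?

1

G(0) = 0
G(1) = mex{} = 0
G(2) = mex{} = 0
G(3) = mex{0} = 1
G(4) = mex{0} = 1
G(5) = mex{0} = 1
G(6) = mex{1} = 0
G(7) = mex{1} = 0
G(8) = mex{1} = 0
G(9) = mex{0} = 1
G(10) = mex{0} = 1
G(11) = mex{0,0} = 1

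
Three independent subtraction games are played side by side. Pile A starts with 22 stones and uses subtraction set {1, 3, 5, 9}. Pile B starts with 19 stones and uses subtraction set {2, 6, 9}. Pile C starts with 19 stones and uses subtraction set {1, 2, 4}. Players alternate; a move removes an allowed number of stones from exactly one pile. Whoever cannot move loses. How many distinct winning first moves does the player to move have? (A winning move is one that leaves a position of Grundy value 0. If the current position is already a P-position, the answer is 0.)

Pile A, S = {1, 3, 5, 9}:
n :  0  1  2  3  4  5  6  7  8  9 10 11 12 13 14 15 16 17 18 19 20 21 22
G :  0  1  0  1  0  1  0  1  0  1  0  1  0  1  0  1  0  1  0  1  0  1  0
G_A(22) = 0.
Pile B, S = {2, 6, 9}:
n :  0  1  2  3  4  5  6  7  8  9 10 11 12 13 14 15 16 17 18 19
G :  0  0  1  1  0  0  1  1  0  2  1  3  0  2  1  0  0  1  1  0
G_B(19) = 0.
Pile C, S = {1, 2, 4}:
n :  0  1  2  3  4  5  6  7  8  9 10 11 12 13 14 15 16 17 18 19
G :  0  1  2  0  1  2  0  1  2  0  1  2  0  1  2  0  1  2  0  1
G_C(19) = 1.
Combined Grundy value = 0 ⊕ 0 ⊕ 1 = 1.
A winning move leaves total XOR = 0, i.e. changes one component's Grundy value g to g ⊕ X where X is the current total.
Pile A: need g' = 0⊕1 = 1. Options: 22−1→G=1, 22−3→G=1, 22−5→G=1, 22−9→G=1. Hits: 4.
Pile B: need g' = 0⊕1 = 1. Options: 19−2→G=1, 19−6→G=2, 19−9→G=1. Hits: 2.
Pile C: need g' = 1⊕1 = 0. Options: 19−1→G=0, 19−2→G=2, 19−4→G=0. Hits: 2.

8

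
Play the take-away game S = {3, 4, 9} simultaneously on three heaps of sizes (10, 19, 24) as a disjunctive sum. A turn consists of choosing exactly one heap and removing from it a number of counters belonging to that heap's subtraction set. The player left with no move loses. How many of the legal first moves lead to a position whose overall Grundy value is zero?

1

All heaps use S = {3, 4, 9}:
n :  0  1  2  3  4  5  6  7  8  9 10 11 12 13 14 15 16 17 18 19 20 21 22 23 24
G :  0  0  0  1  1  1  2  0  0  3  1  1  2  0  0  0  1  1  1  2  0  0  3  1  1
Heap A: G(10) = 1.
Heap B: G(19) = 2.
Heap C: G(24) = 1.
Combined Grundy value = 1 ⊕ 2 ⊕ 1 = 2.
A winning move leaves total XOR = 0, i.e. changes one component's Grundy value g to g ⊕ X where X is the current total.
Heap A: need g' = 1⊕2 = 3. Options: 10−3→G=0, 10−4→G=2, 10−9→G=0. Hits: 0.
Heap B: need g' = 2⊕2 = 0. Options: 19−3→G=1, 19−4→G=0, 19−9→G=1. Hits: 1.
Heap C: need g' = 1⊕2 = 3. Options: 24−3→G=0, 24−4→G=0, 24−9→G=0. Hits: 0.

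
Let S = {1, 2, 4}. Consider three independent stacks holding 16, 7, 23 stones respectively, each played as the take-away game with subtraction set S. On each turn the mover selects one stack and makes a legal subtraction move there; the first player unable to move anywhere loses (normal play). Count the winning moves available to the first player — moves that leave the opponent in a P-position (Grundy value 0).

1

All stacks use S = {1, 2, 4}:
n :  0  1  2  3  4  5  6  7  8  9 10 11 12 13 14 15 16 17 18 19 20 21 22 23
G :  0  1  2  0  1  2  0  1  2  0  1  2  0  1  2  0  1  2  0  1  2  0  1  2
Stack A: G(16) = 1.
Stack B: G(7) = 1.
Stack C: G(23) = 2.
Combined Grundy value = 1 ⊕ 1 ⊕ 2 = 2.
A winning move leaves total XOR = 0, i.e. changes one component's Grundy value g to g ⊕ X where X is the current total.
Stack A: need g' = 1⊕2 = 3. Options: 16−1→G=0, 16−2→G=2, 16−4→G=0. Hits: 0.
Stack B: need g' = 1⊕2 = 3. Options: 7−1→G=0, 7−2→G=2, 7−4→G=0. Hits: 0.
Stack C: need g' = 2⊕2 = 0. Options: 23−1→G=1, 23−2→G=0, 23−4→G=1. Hits: 1.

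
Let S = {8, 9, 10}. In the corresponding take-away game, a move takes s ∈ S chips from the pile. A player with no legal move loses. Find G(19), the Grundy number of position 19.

0

G(0) = 0
G(1) = mex{} = 0
G(2) = mex{} = 0
G(3) = mex{} = 0
G(4) = mex{} = 0
G(5) = mex{} = 0
G(6) = mex{} = 0
G(7) = mex{} = 0
G(8) = mex{0} = 1
G(9) = mex{0,0} = 1
G(10) = mex{0,0,0} = 1
G(11) = mex{0,0,0} = 1
G(12) = mex{0,0,0} = 1
G(13) = mex{0,0,0} = 1
G(14) = mex{0,0,0} = 1
G(15) = mex{0,0,0} = 1
G(16) = mex{1,0,0} = 2
G(17) = mex{1,1,0} = 2
G(18) = mex{1,1,1} = 0
G(19) = mex{1,1,1} = 0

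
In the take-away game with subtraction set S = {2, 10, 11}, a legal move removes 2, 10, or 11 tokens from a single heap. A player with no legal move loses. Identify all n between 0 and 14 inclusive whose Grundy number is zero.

n :  0  1  2  3  4  5  6  7  8  9 10 11 12 13 14
G :  0  0  1  1  0  0  1  1  0  0  1  1  2  0  3
P-positions are exactly the n with G(n) = 0.

0, 1, 4, 5, 8, 9, 13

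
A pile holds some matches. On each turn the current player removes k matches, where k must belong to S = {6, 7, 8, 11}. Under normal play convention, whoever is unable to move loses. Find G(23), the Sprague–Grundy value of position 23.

1

G(0) = 0
G(1) = mex{} = 0
G(2) = mex{} = 0
G(3) = mex{} = 0
G(4) = mex{} = 0
G(5) = mex{} = 0
G(6) = mex{0} = 1
G(7) = mex{0,0} = 1
G(8) = mex{0,0,0} = 1
G(9) = mex{0,0,0} = 1
G(10) = mex{0,0,0} = 1
G(11) = mex{0,0,0,0} = 1
G(12) = mex{1,0,0,0} = 2
G(13) = mex{1,1,0,0} = 2
G(14) = mex{1,1,1,0} = 2
G(15) = mex{1,1,1,0} = 2
G(16) = mex{1,1,1,0} = 2
G(17) = mex{1,1,1,1} = 0
G(18) = mex{2,1,1,1} = 0
G(19) = mex{2,2,1,1} = 0
G(20) = mex{2,2,2,1} = 0
G(21) = mex{2,2,2,1} = 0
G(22) = mex{2,2,2,1} = 0
G(23) = mex{0,2,2,2} = 1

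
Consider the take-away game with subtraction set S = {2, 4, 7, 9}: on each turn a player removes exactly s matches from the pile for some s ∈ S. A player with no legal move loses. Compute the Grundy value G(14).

1

n :  0  1  2  3  4  5  6  7  8  9 10 11 12 13 14
G :  0  0  1  1  2  2  0  3  1  4  2  0  0  1  1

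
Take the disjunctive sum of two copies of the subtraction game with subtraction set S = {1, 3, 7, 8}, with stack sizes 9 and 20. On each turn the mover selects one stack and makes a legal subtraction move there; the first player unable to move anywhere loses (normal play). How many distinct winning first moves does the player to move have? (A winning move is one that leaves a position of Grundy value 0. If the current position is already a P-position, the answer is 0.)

2

All stacks use S = {1, 3, 7, 8}:
n :  0  1  2  3  4  5  6  7  8  9 10 11 12 13 14 15 16 17 18 19 20
G :  0  1  0  1  0  1  0  1  2  3  2  3  2  3  2  0  1  0  1  0  1
Stack A: G(9) = 3.
Stack B: G(20) = 1.
Combined Grundy value = 3 ⊕ 1 = 2.
A winning move leaves total XOR = 0, i.e. changes one component's Grundy value g to g ⊕ X where X is the current total.
Stack A: need g' = 3⊕2 = 1. Options: 9−1→G=2, 9−3→G=0, 9−7→G=0, 9−8→G=1. Hits: 1.
Stack B: need g' = 1⊕2 = 3. Options: 20−1→G=0, 20−3→G=0, 20−7→G=3, 20−8→G=2. Hits: 1.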